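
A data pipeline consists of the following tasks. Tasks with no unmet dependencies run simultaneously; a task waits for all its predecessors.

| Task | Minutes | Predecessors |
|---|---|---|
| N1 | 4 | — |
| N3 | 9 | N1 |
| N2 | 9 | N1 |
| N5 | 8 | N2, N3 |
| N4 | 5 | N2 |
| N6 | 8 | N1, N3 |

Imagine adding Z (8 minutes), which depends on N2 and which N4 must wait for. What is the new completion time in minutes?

26

Originally the plan takes 21 minutes.
With Z inserted, N4 now waits for max(N2, Z).
New critical path: N1→N2→Z→N4 = 4+9+8+5 = 26 ⇒ 26 minutes.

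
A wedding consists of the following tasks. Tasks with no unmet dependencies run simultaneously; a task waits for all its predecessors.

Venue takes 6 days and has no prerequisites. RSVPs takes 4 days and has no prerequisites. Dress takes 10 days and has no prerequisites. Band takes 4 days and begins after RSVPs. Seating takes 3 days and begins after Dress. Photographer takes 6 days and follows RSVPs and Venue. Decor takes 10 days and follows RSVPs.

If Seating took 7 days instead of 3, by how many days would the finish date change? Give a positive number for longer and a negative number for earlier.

3

Actual critical path: RSVPs→Decor = 4+10 = 14 ⇒ 14 days.
Seating is off the critical path — its longest chain is 13 days, giving 1 of slack.
The binding chain switches to Dress→Seating = 10+7 = 17; finish 17 days.
Change in finish: 17 − 14 = +3 days.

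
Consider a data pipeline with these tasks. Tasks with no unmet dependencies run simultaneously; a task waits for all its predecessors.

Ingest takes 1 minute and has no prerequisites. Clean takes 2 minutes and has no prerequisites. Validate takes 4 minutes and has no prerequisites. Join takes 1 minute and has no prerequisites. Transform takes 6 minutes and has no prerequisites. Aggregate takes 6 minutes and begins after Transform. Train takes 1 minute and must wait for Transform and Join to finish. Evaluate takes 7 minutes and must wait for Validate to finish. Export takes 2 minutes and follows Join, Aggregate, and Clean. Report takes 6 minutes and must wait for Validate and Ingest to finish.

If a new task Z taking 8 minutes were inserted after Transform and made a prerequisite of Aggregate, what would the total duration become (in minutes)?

22

Originally the data pipeline takes 14 minutes.
With Z inserted, Aggregate now waits for max(Transform, Z).
New critical path: Transform→Z→Aggregate→Export = 6+8+6+2 = 22 ⇒ 22 minutes.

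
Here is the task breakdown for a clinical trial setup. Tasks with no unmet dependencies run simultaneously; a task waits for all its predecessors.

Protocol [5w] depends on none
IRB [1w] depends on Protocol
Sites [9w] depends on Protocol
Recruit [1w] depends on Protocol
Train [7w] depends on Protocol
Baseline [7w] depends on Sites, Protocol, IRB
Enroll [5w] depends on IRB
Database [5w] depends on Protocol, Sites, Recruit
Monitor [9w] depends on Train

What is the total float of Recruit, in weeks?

Protocol→Sites→Baseline = 5+9+7 = 21 sets the makespan at 21 weeks.
Longest path through Recruit: 11 weeks (earliest finish 6, latest finish 16).
So Recruit can slip 16 − 6 = 10 weeks.

10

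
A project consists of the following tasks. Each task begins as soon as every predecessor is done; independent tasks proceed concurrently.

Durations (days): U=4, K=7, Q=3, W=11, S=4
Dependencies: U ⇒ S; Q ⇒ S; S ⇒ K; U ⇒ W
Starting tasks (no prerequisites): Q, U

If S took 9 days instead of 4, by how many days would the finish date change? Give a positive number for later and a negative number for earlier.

Actual critical path: U→S→K = 4+4+7 = 15 ⇒ 15 days.
S lies on that path, so at 9 days the path becomes 20 days.
No other chain overtakes it, so the finish is 20 days.
Change in finish: 20 − 15 = +5 days.

5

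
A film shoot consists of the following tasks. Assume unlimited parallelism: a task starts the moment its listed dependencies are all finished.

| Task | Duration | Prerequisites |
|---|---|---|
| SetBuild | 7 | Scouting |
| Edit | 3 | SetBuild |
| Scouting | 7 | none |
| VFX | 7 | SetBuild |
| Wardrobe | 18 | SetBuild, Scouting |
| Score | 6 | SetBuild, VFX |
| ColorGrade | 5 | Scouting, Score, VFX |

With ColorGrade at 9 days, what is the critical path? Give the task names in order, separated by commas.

Baseline: Scouting→SetBuild→VFX→Score→ColorGrade = 7+7+7+6+5 = 32 → 32 days.
Since ColorGrade is critical, the +4 change carries straight to that chain (now 36 days).
No other chain overtakes it, so the finish is 36 days.

Scouting, SetBuild, VFX, Score, ColorGrade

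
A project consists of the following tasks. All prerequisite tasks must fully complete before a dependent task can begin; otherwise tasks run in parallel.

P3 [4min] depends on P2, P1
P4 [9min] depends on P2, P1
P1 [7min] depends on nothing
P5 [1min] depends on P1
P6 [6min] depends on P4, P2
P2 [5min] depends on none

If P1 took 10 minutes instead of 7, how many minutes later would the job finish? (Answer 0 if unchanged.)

3

The binding path is P1→P4→P6 = 7+9+6 = 22; finish at 22 minutes.
P1 lies on that path, so at 10 minutes the path becomes 25 minutes.
The critical path is still P1→P4→P6; finish is now 25 minutes.
Change in finish: 25 − 22 = +3 minutes.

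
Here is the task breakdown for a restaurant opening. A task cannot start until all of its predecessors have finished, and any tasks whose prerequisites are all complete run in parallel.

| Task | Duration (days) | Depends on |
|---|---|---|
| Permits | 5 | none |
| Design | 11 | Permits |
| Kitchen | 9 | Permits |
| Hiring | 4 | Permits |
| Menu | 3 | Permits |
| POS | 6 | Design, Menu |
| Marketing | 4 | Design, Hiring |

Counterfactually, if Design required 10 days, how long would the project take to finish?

Actual critical path: Permits→Design→POS = 5+11+6 = 22 ⇒ 22 days.
Design lies on that path, so at 10 days the path becomes 21 days.
No other chain overtakes it, so the finish is 21 days.

21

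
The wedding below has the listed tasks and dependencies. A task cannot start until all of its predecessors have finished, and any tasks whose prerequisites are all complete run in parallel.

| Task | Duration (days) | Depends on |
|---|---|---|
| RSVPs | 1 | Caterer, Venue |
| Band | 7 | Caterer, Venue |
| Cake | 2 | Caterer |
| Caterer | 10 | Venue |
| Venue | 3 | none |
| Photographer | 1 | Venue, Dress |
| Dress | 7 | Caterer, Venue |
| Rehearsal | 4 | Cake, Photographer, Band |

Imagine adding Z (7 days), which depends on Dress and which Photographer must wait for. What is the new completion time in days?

Originally the wedding takes 25 days.
With Z inserted, Photographer now waits for max(Venue, Dress, Z).
New critical path: Venue→Caterer→Dress→Z→Photographer→Rehearsal = 3+10+7+7+1+4 = 32 ⇒ 32 days.

32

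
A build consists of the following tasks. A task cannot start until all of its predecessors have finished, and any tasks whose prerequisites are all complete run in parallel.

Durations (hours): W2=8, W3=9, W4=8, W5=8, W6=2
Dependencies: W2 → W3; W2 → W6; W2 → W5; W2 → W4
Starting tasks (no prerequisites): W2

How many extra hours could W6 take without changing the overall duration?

W2→W3 = 8+9 = 17 sets the makespan at 17 hours.
The longest chain containing W6 totals 10 hours.
So W6 can slip 17 − 10 = 7 hours.

7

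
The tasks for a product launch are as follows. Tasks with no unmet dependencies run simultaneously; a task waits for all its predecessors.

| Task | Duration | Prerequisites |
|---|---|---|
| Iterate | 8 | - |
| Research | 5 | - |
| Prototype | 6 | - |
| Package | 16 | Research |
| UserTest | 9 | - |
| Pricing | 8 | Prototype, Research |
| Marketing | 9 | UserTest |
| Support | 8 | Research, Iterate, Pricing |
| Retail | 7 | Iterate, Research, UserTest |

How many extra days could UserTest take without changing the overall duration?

The longest chain is Prototype→Pricing→Support = 6+8+8 = 22; overall finish 22 days.
UserTest finishes as early as 9 and must finish by 13.
Slack of UserTest = 4 − 0 = 4 days.

4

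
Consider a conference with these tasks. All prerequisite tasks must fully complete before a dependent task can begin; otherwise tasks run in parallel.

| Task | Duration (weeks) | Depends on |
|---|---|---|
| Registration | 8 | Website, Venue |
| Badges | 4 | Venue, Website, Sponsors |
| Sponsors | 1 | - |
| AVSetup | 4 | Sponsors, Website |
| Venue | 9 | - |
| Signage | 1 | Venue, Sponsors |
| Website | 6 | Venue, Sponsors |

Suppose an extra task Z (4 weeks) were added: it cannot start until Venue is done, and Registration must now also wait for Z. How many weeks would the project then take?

Originally the project takes 23 weeks.
With Z inserted, Registration now waits for max(Website, Venue, Z).
New critical path: Venue→Website→Registration = 9+6+8 = 23 ⇒ 23 weeks.

23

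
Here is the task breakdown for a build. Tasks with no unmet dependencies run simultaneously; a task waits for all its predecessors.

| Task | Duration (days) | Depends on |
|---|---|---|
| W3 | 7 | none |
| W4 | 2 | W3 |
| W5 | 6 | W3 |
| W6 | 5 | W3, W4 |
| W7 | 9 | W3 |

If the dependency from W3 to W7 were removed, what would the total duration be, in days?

14

Before: longest chain W3→W7 = 7+9 = 16, finish 16.
Without W3→W7, W7's earliest start moves from 7 to 0.
After: W3→W4→W6 = 7+2+5 = 14 → 14 days.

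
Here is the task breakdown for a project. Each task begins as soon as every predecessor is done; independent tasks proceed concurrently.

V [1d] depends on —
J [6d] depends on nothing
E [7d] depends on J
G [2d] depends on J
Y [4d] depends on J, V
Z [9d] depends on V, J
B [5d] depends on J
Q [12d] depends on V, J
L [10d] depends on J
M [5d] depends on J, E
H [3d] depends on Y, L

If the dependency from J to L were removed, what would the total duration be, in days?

18

Before: longest chain J→L→H = 6+10+3 = 19, finish 19.
Without J→L, L's earliest start moves from 6 to 0.
New critical path: J→E→M = 6+7+5 = 18 ⇒ 18 days.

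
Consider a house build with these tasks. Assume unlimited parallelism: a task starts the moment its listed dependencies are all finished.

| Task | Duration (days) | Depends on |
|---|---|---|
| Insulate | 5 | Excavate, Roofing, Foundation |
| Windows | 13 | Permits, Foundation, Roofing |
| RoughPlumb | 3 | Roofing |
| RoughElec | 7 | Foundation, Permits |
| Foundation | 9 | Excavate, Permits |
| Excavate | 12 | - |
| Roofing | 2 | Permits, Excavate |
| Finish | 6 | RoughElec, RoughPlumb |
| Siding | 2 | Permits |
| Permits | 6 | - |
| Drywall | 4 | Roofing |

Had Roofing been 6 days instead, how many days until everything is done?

34

As given, the longest chain is Excavate→Foundation→Windows = 12+9+13 = 34, so the finish is 34 days.
Roofing is off the critical path — its longest chain is 27 days, giving 7 of slack.
That remains the longest chain; total 34 days.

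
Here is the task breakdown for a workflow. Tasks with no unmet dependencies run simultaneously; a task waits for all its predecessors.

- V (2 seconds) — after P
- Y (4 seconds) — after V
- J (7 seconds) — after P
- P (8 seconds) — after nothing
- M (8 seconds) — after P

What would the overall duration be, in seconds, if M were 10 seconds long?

Actual critical path: P→M = 8+8 = 16 ⇒ 16 seconds.
M is on the critical path; changing it to 10 makes that path 18 seconds.
That remains the longest chain; total 18 seconds.

18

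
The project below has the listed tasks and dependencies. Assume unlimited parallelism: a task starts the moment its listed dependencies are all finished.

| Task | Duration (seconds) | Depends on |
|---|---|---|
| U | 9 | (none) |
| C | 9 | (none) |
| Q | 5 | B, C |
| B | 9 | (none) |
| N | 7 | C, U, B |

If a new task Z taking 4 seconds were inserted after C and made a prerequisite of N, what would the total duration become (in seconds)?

Originally the project takes 16 seconds.
With Z inserted, N now waits for max(C, U, B, Z).
New critical path: C→Z→N = 9+4+7 = 20 ⇒ 20 seconds.

20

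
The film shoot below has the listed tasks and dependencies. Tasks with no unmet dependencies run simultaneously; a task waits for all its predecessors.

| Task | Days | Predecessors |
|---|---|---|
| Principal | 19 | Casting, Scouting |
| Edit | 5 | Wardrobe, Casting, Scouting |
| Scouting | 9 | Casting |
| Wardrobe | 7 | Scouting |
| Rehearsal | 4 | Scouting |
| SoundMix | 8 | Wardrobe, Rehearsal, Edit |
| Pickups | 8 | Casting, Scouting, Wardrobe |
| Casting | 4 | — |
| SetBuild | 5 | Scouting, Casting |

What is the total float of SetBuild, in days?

15

Critical path: Casting→Scouting→Wardrobe→Edit→SoundMix = 4+9+7+5+8 = 33, so the finish is 33 days.
SetBuild finishes as early as 18 and must finish by 33.
Float = 33 − 18 = 15.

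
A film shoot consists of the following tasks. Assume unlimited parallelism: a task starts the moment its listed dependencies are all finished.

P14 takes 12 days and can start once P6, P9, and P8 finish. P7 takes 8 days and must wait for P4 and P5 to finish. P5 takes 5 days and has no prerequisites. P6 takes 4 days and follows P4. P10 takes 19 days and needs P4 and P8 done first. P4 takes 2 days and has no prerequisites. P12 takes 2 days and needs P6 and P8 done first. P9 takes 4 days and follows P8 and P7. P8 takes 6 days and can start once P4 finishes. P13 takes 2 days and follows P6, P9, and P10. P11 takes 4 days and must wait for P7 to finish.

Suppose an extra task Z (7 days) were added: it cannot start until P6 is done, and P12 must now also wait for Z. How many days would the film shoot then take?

29

Originally the film shoot takes 29 days.
With Z inserted, P12 now waits for max(P6, P8, Z).
New critical path: P4→P8→P10→P13 = 2+6+19+2 = 29 ⇒ 29 days.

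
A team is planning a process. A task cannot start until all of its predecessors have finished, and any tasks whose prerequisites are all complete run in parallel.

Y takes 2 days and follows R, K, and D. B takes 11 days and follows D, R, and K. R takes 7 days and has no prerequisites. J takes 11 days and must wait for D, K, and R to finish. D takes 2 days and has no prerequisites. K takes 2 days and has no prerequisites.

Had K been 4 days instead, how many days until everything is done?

As given, the longest chain is R→J = 7+11 = 18, so the finish is 18 days.
K is off the critical path — its longest chain is 13 days, giving 5 of slack.
No other chain overtakes it, so the finish is 18 days.

18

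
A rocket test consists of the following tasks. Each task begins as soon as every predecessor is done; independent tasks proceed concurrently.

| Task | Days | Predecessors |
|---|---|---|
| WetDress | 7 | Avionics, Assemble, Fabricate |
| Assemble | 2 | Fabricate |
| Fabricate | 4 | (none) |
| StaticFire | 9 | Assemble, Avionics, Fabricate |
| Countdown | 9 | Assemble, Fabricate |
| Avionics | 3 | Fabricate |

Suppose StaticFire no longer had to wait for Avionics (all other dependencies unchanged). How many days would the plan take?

15

Before: longest chain Fabricate→Avionics→StaticFire = 4+3+9 = 16, finish 16.
Without Avionics→StaticFire, StaticFire's earliest start moves from 7 to 6.
New critical path: Fabricate→Assemble→StaticFire = 4+2+9 = 15 ⇒ 15 days.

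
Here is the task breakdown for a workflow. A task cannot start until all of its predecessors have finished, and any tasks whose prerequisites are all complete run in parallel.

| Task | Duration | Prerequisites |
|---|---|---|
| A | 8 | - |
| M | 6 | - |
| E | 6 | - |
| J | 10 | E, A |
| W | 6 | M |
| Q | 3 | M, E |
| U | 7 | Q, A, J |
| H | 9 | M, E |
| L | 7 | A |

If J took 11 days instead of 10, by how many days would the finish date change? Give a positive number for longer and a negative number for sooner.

1

Critical path before the change: A→J→U = 8+10+7 = 25 giving 25 days.
Since J is critical, the +1 change carries straight to that chain (now 26 days).
That remains the longest chain; total 26 days.
Change in finish: 26 − 25 = +1 days.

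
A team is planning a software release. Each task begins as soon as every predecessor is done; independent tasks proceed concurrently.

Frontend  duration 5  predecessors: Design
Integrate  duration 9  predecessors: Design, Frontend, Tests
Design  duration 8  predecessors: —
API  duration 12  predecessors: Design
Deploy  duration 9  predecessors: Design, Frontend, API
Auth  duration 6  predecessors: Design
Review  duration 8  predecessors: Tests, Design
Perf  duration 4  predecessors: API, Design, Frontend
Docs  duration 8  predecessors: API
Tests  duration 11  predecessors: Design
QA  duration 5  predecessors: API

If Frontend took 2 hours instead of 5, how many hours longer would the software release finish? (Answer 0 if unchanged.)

As given, the longest chain is Design→API→Deploy = 8+12+9 = 29, so the finish is 29 hours.
Frontend has 7 hours of float (longest path through it is 22).
No other chain overtakes it, so the finish is 29 hours.
Change in finish: 29 − 29 = +0 hours.

0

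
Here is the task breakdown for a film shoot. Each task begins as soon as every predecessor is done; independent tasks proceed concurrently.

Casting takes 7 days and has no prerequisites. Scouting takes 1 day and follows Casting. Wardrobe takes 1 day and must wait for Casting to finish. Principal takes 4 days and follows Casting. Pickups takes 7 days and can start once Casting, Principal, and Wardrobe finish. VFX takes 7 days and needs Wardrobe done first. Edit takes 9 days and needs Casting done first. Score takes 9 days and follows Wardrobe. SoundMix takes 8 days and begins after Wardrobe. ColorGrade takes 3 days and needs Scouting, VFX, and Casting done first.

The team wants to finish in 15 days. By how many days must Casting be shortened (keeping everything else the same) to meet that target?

Current finish: 18 days; target: 15.
Casting is on every critical path, so each day cut from Casting cuts the finish by one (this holds down to a finish of 12).
Need 18 − 15 = 3 days off Casting → Casting becomes 4 days, finish becomes 15.

3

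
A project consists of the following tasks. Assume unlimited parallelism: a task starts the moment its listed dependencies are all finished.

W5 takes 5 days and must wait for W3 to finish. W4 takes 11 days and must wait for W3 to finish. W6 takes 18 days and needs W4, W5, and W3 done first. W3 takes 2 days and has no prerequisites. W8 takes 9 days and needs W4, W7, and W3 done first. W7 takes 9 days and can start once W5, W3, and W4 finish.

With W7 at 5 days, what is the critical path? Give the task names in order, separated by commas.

As given, the longest chain is W3→W4→W7→W8 = 2+11+9+9 = 31, so the finish is 31 days.
W7 lies on that path, so at 5 days the path becomes 27 days.
The binding chain switches to W3→W4→W6 = 2+11+18 = 31; finish 31 days.

W3, W4, W6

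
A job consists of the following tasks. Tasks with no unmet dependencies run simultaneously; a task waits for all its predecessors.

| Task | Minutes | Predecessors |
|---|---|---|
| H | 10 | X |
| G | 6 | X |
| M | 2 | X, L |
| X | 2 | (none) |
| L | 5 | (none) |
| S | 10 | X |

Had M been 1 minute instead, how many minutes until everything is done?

12

Actual critical path: X→S = 2+10 = 12 ⇒ 12 minutes.
M is off the critical path — its longest chain is 7 minutes, giving 5 of slack.
No other chain overtakes it, so the finish is 12 minutes.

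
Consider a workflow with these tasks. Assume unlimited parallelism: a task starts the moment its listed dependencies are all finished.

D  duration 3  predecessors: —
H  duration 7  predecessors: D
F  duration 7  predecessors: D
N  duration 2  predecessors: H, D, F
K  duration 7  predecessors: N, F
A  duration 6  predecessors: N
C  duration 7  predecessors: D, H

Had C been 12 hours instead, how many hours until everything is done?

As given, the longest chain is D→H→N→K = 3+7+2+7 = 19, so the finish is 19 hours.
C has 2 hours of float (longest path through it is 17).
New critical path: D→H→C = 3+7+12 = 22 ⇒ 22 hours.

22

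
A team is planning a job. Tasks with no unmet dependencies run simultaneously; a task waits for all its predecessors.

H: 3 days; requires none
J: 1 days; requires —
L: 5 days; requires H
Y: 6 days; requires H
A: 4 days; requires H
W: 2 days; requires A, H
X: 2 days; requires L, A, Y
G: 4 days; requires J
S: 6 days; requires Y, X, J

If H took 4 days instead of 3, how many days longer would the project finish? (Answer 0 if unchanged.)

As given, the longest chain is H→Y→X→S = 3+6+2+6 = 17, so the finish is 17 days.
H lies on that path, so at 4 days the path becomes 18 days.
The critical path is still H→Y→X→S; finish is now 18 days.
Change in finish: 18 − 17 = +1 days.

1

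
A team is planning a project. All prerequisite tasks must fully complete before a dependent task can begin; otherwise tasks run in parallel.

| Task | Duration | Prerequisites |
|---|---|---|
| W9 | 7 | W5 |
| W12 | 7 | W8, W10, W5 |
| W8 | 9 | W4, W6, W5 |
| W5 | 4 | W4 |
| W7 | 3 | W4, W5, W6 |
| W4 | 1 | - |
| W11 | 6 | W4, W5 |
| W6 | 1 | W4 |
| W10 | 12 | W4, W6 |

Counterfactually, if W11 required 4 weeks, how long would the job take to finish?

Actual critical path: W4→W5→W8→W12 = 1+4+9+7 = 21 ⇒ 21 weeks.
W11 has 10 weeks of float (longest path through it is 11).
No other chain overtakes it, so the finish is 21 weeks.

21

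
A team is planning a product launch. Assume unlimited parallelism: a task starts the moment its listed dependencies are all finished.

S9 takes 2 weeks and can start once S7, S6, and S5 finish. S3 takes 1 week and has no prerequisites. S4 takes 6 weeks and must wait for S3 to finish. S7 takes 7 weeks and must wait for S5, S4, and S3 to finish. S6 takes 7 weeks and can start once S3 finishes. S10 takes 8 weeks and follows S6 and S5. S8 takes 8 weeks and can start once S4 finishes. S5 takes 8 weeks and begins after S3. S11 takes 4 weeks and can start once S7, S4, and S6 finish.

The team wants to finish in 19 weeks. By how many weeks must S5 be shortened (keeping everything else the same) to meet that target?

1

Current finish: 20 weeks; target: 19.
S5 is on every critical path, so each week cut from S5 cuts the finish by one (this holds down to a finish of 18).
Need 20 − 19 = 1 week off S5 → S5 becomes 7 weeks, finish becomes 19.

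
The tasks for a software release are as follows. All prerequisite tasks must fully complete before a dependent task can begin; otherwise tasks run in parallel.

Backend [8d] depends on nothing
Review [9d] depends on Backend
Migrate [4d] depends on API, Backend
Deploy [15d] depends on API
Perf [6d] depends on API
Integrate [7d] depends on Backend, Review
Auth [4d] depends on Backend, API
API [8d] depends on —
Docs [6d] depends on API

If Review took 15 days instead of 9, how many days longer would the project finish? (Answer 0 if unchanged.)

6

Critical path before the change: Backend→Review→Integrate = 8+9+7 = 24 giving 24 days.
Review lies on that path, so at 15 days the path becomes 30 days.
The critical path is still Backend→Review→Integrate; finish is now 30 days.
Change in finish: 30 − 24 = +6 days.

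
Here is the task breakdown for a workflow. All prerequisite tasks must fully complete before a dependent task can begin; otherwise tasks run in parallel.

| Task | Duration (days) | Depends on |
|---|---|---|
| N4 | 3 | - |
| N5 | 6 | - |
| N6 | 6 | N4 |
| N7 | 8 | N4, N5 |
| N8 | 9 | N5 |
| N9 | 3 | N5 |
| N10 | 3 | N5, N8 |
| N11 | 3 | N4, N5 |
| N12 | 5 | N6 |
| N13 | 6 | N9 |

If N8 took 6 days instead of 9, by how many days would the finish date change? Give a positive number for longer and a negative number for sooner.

-3

Actual critical path: N5→N8→N10 = 6+9+3 = 18 ⇒ 18 days.
N8 lies on that path, so at 6 days the path becomes 15 days.
That remains the longest chain; total 15 days.
Change in finish: 15 − 18 = -3 days.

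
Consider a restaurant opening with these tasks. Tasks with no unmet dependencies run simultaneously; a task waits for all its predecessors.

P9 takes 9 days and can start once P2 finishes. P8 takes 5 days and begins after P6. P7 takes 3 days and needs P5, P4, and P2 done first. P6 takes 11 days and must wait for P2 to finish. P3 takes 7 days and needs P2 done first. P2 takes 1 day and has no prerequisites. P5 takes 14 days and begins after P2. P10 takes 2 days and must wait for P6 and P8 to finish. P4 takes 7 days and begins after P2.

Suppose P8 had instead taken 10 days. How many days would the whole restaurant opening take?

Baseline: P2→P6→P8→P10 = 1+11+5+2 = 19 → 19 days.
P8 lies on that path, so at 10 days the path becomes 24 days.
That remains the longest chain; total 24 days.

24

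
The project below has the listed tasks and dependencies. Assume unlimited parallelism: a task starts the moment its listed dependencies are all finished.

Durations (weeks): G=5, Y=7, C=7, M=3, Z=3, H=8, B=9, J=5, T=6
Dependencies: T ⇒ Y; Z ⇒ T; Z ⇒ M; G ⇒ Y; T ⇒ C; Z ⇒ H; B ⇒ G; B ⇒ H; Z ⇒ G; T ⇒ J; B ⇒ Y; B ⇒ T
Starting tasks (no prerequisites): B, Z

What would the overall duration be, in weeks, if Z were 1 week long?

Baseline: B→T→Y = 9+6+7 = 22 → 22 weeks.
Z has 6 weeks of float (longest path through it is 16).
No other chain overtakes it, so the finish is 22 weeks.

22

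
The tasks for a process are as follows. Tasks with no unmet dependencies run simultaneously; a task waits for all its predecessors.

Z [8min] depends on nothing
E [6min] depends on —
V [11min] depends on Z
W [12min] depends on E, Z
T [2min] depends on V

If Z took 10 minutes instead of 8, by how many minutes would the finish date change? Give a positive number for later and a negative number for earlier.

2

Baseline: Z→V→T = 8+11+2 = 21 → 21 minutes.
Since Z is critical, the +2 change carries straight to that chain (now 23 minutes).
That remains the longest chain; total 23 minutes.
Change in finish: 23 − 21 = +2 minutes.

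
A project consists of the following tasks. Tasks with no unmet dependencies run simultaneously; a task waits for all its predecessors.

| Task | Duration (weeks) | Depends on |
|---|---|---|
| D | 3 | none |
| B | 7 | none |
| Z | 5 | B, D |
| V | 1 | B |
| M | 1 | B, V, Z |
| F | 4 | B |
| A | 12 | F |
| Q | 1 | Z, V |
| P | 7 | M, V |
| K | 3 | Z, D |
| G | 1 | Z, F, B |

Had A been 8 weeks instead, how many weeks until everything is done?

20

Actual critical path: B→F→A = 7+4+12 = 23 ⇒ 23 weeks.
A is on the critical path; changing it to 8 makes that path 19 weeks.
New critical path: B→Z→M→P = 7+5+1+7 = 20 ⇒ 20 weeks.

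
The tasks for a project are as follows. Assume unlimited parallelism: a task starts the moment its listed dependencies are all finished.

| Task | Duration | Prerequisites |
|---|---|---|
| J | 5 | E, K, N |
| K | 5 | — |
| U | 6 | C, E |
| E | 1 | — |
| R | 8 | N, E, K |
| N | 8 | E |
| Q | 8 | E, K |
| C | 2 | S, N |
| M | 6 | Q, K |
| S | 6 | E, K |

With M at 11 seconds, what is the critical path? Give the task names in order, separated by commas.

K, Q, M

Critical path before the change: K→Q→M = 5+8+6 = 19 giving 19 seconds.
M lies on that path, so at 11 seconds the path becomes 24 seconds.
That remains the longest chain; total 24 seconds.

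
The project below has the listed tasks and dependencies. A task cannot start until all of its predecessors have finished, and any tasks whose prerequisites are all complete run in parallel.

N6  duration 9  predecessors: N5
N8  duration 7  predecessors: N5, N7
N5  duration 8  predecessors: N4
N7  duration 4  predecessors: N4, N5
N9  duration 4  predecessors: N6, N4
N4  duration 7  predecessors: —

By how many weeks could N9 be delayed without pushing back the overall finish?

N4→N5→N6→N9 = 7+8+9+4 = 28 sets the makespan at 28 weeks.
The longest chain containing N9 totals 28 weeks.
Float = 28 − 28 = 0.

0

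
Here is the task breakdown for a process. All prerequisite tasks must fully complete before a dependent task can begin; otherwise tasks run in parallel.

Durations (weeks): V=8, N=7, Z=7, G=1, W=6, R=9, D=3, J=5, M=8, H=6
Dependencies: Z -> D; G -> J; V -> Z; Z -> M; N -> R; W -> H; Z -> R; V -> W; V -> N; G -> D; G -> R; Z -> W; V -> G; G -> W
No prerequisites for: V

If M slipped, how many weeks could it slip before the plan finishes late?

Critical path: V→Z→W→H = 8+7+6+6 = 27, so the finish is 27 weeks.
The longest chain containing M totals 23 weeks.
So M can slip 27 − 23 = 4 weeks.

4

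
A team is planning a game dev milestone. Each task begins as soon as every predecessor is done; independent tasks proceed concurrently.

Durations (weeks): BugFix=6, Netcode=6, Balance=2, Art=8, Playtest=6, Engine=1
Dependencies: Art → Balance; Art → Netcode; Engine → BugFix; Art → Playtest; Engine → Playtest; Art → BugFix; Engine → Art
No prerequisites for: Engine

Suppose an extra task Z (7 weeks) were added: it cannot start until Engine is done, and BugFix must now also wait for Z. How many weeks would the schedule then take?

Originally the schedule takes 15 weeks.
With Z inserted, BugFix now waits for max(Engine, Art, Z).
New critical path: Engine→Art→Netcode = 1+8+6 = 15 ⇒ 15 weeks.

15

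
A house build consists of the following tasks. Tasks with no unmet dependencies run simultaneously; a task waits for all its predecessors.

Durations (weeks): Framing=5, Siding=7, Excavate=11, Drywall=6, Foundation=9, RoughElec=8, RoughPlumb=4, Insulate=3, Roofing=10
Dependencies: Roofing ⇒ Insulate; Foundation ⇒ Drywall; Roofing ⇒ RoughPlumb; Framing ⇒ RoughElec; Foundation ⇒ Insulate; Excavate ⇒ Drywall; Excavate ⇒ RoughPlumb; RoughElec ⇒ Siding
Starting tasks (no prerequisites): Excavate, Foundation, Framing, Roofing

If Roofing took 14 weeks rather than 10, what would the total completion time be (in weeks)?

The binding path is Framing→RoughElec→Siding = 5+8+7 = 20; finish at 20 weeks.
Roofing has 6 weeks of float (longest path through it is 14).
That remains the longest chain; total 20 weeks.

20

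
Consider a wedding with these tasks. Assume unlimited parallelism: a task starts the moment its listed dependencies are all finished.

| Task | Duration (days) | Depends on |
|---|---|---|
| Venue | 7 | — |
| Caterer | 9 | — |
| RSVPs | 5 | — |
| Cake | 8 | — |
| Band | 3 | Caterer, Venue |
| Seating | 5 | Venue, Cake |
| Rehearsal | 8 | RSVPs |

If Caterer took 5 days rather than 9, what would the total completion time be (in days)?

13

Baseline: RSVPs→Rehearsal = 5+8 = 13 → 13 days.
The longest path through Caterer is only 12 days, so Caterer has float 1.
That remains the longest chain; total 13 days.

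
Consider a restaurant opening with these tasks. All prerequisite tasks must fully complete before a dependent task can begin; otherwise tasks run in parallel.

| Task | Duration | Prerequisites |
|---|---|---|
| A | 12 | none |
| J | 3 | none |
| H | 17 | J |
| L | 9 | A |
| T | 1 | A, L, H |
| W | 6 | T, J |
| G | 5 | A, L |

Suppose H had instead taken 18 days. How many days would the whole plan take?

As given, the longest chain is A→L→T→W = 12+9+1+6 = 28, so the finish is 28 days.
The longest path through H is only 27 days, so H has float 1.
The critical path is still A→L→T→W; finish is now 28 days.

28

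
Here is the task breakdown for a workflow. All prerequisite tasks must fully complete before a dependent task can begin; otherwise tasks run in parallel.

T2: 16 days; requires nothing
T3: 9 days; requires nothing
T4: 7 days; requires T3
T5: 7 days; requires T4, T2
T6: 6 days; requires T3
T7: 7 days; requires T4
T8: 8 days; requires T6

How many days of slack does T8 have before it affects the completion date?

T2→T5 = 16+7 = 23 sets the makespan at 23 days.
The longest chain containing T8 totals 23 days.
Float = 23 − 23 = 0.

0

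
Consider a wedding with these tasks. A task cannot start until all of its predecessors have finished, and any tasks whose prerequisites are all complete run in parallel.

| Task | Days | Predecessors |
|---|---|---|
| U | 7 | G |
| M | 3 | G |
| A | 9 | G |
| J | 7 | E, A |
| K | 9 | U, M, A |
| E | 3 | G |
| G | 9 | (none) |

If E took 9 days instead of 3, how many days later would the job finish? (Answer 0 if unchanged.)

The binding path is G→A→K = 9+9+9 = 27; finish at 27 days.
E has 8 days of float (longest path through it is 19).
That remains the longest chain; total 27 days.
Change in finish: 27 − 27 = +0 days.

0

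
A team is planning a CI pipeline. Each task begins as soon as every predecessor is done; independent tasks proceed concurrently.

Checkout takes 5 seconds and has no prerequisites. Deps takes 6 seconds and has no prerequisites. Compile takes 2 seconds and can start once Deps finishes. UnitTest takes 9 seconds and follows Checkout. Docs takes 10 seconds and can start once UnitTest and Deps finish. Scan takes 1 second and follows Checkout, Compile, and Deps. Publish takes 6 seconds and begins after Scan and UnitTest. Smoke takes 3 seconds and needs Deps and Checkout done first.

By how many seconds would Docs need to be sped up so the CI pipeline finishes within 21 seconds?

Current finish: 24 seconds; target: 21.
Docs is on every critical path, so each second cut from Docs cuts the finish by one (this holds down to a finish of 20).
Need 24 − 21 = 3 seconds off Docs → Docs becomes 7 seconds, finish becomes 21.

3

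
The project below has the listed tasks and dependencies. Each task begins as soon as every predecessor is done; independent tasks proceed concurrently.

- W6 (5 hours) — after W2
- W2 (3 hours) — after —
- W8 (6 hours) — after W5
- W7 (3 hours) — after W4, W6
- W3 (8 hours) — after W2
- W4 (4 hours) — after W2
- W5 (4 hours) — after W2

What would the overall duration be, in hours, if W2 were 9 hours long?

The binding path is W2→W5→W8 = 3+4+6 = 13; finish at 13 hours.
W2 lies on that path, so at 9 hours the path becomes 19 hours.
No other chain overtakes it, so the finish is 19 hours.

19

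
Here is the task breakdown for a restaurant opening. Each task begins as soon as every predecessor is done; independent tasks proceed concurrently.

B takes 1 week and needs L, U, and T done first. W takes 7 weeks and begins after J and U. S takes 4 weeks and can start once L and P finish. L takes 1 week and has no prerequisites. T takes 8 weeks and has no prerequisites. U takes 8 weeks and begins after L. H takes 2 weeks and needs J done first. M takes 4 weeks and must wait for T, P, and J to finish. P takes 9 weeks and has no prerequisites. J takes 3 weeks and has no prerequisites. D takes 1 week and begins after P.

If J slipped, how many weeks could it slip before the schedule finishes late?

6

L→U→W = 1+8+7 = 16 sets the makespan at 16 weeks.
J finishes as early as 3 and must finish by 9.
Float = 16 − 10 = 6.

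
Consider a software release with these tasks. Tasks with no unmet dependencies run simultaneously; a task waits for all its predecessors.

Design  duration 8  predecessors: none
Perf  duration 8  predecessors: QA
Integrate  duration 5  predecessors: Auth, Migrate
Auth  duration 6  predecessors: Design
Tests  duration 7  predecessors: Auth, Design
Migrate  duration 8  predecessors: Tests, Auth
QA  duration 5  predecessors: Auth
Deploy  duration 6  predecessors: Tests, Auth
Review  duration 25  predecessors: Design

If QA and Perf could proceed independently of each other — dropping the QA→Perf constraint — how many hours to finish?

With the dependency in place, Design→Auth→Tests→Migrate→Integrate = 8+6+7+8+5 = 34 sets the finish at 34 hours.
Without QA→Perf, Perf's earliest start moves from 19 to 0.
New critical path: Design→Auth→Tests→Migrate→Integrate = 8+6+7+8+5 = 34 ⇒ 34 hours.

34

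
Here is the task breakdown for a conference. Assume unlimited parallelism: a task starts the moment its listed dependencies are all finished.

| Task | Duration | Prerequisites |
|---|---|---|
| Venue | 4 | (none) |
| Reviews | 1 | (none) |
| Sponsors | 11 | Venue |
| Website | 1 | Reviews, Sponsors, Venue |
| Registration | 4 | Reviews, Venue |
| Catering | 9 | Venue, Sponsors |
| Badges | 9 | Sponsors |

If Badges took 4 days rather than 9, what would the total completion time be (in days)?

As given, the longest chain is Venue→Sponsors→Badges = 4+11+9 = 24, so the finish is 24 days.
Badges lies on that path, so at 4 days the path becomes 19 days.
The binding chain switches to Venue→Sponsors→Catering = 4+11+9 = 24; finish 24 days.

24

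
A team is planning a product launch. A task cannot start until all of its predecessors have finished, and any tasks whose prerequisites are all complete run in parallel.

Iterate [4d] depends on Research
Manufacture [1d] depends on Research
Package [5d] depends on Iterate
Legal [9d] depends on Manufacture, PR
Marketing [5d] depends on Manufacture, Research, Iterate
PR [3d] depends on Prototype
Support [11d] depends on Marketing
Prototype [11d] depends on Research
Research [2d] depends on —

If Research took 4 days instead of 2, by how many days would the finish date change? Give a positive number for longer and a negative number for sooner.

2

Critical path before the change: Research→Prototype→PR→Legal = 2+11+3+9 = 25 giving 25 days.
Since Research is critical, the +2 change carries straight to that chain (now 27 days).
No other chain overtakes it, so the finish is 27 days.
Change in finish: 27 − 25 = +2 days.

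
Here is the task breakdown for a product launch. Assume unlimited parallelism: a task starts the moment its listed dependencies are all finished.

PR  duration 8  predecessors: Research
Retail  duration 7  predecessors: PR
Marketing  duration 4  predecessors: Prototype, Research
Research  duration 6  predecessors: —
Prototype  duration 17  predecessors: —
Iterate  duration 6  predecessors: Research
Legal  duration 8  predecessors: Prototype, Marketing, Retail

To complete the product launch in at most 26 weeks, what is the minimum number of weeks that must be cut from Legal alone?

Current finish: 29 weeks; target: 26.
Legal is on every critical path, so each week cut from Legal cuts the finish by one (this holds down to a finish of 22).
Need 29 − 26 = 3 weeks off Legal → Legal becomes 5 weeks, finish becomes 26.

3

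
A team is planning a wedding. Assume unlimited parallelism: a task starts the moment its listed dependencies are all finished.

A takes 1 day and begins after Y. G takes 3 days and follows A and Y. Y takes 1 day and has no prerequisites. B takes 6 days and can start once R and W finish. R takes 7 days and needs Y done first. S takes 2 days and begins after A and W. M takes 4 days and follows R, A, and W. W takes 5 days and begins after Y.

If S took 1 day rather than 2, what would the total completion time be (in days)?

14

Baseline: Y→R→B = 1+7+6 = 14 → 14 days.
The longest path through S is only 8 days, so S has float 6.
That remains the longest chain; total 14 days.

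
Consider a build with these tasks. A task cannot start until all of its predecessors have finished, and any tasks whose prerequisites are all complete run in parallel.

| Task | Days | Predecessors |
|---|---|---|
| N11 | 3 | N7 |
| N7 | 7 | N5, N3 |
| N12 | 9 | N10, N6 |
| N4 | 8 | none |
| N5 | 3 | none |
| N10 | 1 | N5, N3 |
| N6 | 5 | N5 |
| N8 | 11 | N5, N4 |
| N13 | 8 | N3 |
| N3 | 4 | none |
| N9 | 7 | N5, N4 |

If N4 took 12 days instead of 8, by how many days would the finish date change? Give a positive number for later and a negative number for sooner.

4

The binding path is N4→N8 = 8+11 = 19; finish at 19 days.
N4 lies on that path, so at 12 days the path becomes 23 days.
No other chain overtakes it, so the finish is 23 days.
Change in finish: 23 − 19 = +4 days.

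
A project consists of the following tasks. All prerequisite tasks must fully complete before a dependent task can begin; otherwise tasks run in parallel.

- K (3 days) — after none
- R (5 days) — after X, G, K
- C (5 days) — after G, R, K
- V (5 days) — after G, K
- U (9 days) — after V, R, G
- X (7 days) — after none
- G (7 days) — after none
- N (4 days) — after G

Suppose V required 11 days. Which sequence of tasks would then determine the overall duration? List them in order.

The binding path is G→V→U = 7+5+9 = 21; finish at 21 days.
Since V is critical, the +6 change carries straight to that chain (now 27 days).
The critical path is still G→V→U; finish is now 27 days.

G, V, U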